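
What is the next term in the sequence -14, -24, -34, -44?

Differences: -24 - -14 = -10
This is an arithmetic sequence with common difference d = -10.
Next term = -44 + -10 = -54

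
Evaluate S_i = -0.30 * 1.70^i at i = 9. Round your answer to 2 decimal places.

S_9 = -0.3 * 1.7^9 ≈ -0.3 * 118.5879 ≈ -35.58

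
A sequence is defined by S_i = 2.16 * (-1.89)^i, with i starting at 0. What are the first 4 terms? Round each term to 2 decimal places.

This is a geometric sequence.
i=0: S_0 = 2.16 * (-1.89)^0 = 2.16
i=1: S_1 = 2.16 * (-1.89)^1 ≈ -4.08
i=2: S_2 = 2.16 * (-1.89)^2 ≈ 7.72
i=3: S_3 = 2.16 * (-1.89)^3 ≈ -14.58
The first 4 terms are: [2.16, -4.08, 7.72, -14.58]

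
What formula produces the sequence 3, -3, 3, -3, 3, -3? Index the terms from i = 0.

Check ratios: -3 / 3 = -1.0
Common ratio r = -1.
First term a = 3.
Formula: S_i = 3 * (-1)^i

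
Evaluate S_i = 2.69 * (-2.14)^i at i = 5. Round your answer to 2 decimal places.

S_5 = 2.69 * (-2.14)^5 ≈ 2.69 * -44.8817 ≈ -120.73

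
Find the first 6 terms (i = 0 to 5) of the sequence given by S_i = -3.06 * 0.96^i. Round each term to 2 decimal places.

This is a geometric sequence.
i=0: S_0 = -3.06 * 0.96^0 = -3.06
i=1: S_1 = -3.06 * 0.96^1 ≈ -2.94
i=2: S_2 = -3.06 * 0.96^2 ≈ -2.82
i=3: S_3 = -3.06 * 0.96^3 ≈ -2.71
i=4: S_4 = -3.06 * 0.96^4 ≈ -2.6
i=5: S_5 = -3.06 * 0.96^5 ≈ -2.5
The first 6 terms are: [-3.06, -2.94, -2.82, -2.71, -2.6, -2.5]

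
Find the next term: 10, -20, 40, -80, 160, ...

Ratios: -20 / 10 = -2.0
This is a geometric sequence with common ratio r = -2.
Next term = 160 * -2 = -320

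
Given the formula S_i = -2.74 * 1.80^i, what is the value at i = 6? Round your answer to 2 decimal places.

S_6 = -2.74 * 1.8^6 ≈ -2.74 * 34.0122 ≈ -93.19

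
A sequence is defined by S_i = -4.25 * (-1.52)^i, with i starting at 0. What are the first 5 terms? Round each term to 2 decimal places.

This is a geometric sequence.
i=0: S_0 = -4.25 * (-1.52)^0 = -4.25
i=1: S_1 = -4.25 * (-1.52)^1 = 6.46
i=2: S_2 = -4.25 * (-1.52)^2 ≈ -9.82
i=3: S_3 = -4.25 * (-1.52)^3 ≈ 14.93
i=4: S_4 = -4.25 * (-1.52)^4 ≈ -22.69
The first 5 terms are: [-4.25, 6.46, -9.82, 14.93, -22.69]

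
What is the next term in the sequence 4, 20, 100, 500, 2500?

Ratios: 20 / 4 = 5.0
This is a geometric sequence with common ratio r = 5.
Next term = 2500 * 5 = 12500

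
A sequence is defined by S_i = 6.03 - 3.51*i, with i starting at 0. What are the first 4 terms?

This is an arithmetic sequence.
i=0: S_0 = 6.03 + -3.51*0 = 6.03
i=1: S_1 = 6.03 + -3.51*1 = 2.52
i=2: S_2 = 6.03 + -3.51*2 = -0.99
i=3: S_3 = 6.03 + -3.51*3 = -4.5
The first 4 terms are: [6.03, 2.52, -0.99, -4.5]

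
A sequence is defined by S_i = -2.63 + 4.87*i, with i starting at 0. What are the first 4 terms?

This is an arithmetic sequence.
i=0: S_0 = -2.63 + 4.87*0 = -2.63
i=1: S_1 = -2.63 + 4.87*1 = 2.24
i=2: S_2 = -2.63 + 4.87*2 = 7.11
i=3: S_3 = -2.63 + 4.87*3 = 11.98
The first 4 terms are: [-2.63, 2.24, 7.11, 11.98]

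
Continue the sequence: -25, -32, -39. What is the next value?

Differences: -32 - -25 = -7
This is an arithmetic sequence with common difference d = -7.
Next term = -39 + -7 = -46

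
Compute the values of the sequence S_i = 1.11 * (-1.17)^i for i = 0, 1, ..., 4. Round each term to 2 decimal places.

This is a geometric sequence.
i=0: S_0 = 1.11 * (-1.17)^0 = 1.11
i=1: S_1 = 1.11 * (-1.17)^1 ≈ -1.3
i=2: S_2 = 1.11 * (-1.17)^2 ≈ 1.52
i=3: S_3 = 1.11 * (-1.17)^3 ≈ -1.78
i=4: S_4 = 1.11 * (-1.17)^4 ≈ 2.08
The first 5 terms are: [1.11, -1.3, 1.52, -1.78, 2.08]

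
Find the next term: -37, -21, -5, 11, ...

Differences: -21 - -37 = 16
This is an arithmetic sequence with common difference d = 16.
Next term = 11 + 16 = 27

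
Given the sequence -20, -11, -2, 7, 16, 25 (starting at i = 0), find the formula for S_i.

Check differences: -11 - -20 = 9
-2 - -11 = 9
Common difference d = 9.
First term a = -20.
Formula: S_i = -20 + 9*i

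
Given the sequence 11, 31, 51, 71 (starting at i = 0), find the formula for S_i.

Check differences: 31 - 11 = 20
51 - 31 = 20
Common difference d = 20.
First term a = 11.
Formula: S_i = 11 + 20*i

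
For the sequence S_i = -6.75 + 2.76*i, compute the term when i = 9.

S_9 = -6.75 + 2.76*9 = -6.75 + 24.84 = 18.09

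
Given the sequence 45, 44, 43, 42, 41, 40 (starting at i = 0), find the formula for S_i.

Check differences: 44 - 45 = -1
43 - 44 = -1
Common difference d = -1.
First term a = 45.
Formula: S_i = 45 - 1*i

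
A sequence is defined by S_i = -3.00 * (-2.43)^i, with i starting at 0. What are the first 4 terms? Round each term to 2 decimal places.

This is a geometric sequence.
i=0: S_0 = -3.0 * (-2.43)^0 = -3.0
i=1: S_1 = -3.0 * (-2.43)^1 = 7.29
i=2: S_2 = -3.0 * (-2.43)^2 ≈ -17.71
i=3: S_3 = -3.0 * (-2.43)^3 ≈ 43.05
The first 4 terms are: [-3.0, 7.29, -17.71, 43.05]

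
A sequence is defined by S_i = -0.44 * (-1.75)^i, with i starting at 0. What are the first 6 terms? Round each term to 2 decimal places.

This is a geometric sequence.
i=0: S_0 = -0.44 * (-1.75)^0 = -0.44
i=1: S_1 = -0.44 * (-1.75)^1 = 0.77
i=2: S_2 = -0.44 * (-1.75)^2 ≈ -1.35
i=3: S_3 = -0.44 * (-1.75)^3 ≈ 2.36
i=4: S_4 = -0.44 * (-1.75)^4 ≈ -4.13
i=5: S_5 = -0.44 * (-1.75)^5 ≈ 7.22
The first 6 terms are: [-0.44, 0.77, -1.35, 2.36, -4.13, 7.22]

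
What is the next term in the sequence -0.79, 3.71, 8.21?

Differences: 3.71 - -0.79 = 4.5
This is an arithmetic sequence with common difference d = 4.5.
Next term = 8.21 + 4.5 = 12.71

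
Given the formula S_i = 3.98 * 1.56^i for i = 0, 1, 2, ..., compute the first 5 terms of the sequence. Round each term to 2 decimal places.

This is a geometric sequence.
i=0: S_0 = 3.98 * 1.56^0 = 3.98
i=1: S_1 = 3.98 * 1.56^1 ≈ 6.21
i=2: S_2 = 3.98 * 1.56^2 ≈ 9.69
i=3: S_3 = 3.98 * 1.56^3 ≈ 15.11
i=4: S_4 = 3.98 * 1.56^4 ≈ 23.57
The first 5 terms are: [3.98, 6.21, 9.69, 15.11, 23.57]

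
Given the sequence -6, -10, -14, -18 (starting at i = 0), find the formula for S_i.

Check differences: -10 - -6 = -4
-14 - -10 = -4
Common difference d = -4.
First term a = -6.
Formula: S_i = -6 - 4*i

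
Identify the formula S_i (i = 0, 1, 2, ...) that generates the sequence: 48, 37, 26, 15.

Check differences: 37 - 48 = -11
26 - 37 = -11
Common difference d = -11.
First term a = 48.
Formula: S_i = 48 - 11*i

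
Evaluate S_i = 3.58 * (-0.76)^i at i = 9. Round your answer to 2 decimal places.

S_9 = 3.58 * (-0.76)^9 ≈ 3.58 * -0.0846 ≈ -0.3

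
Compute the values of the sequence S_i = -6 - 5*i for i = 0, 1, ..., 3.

This is an arithmetic sequence.
i=0: S_0 = -6 + -5*0 = -6
i=1: S_1 = -6 + -5*1 = -11
i=2: S_2 = -6 + -5*2 = -16
i=3: S_3 = -6 + -5*3 = -21
The first 4 terms are: [-6, -11, -16, -21]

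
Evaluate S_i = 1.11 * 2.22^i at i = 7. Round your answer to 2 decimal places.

S_7 = 1.11 * 2.22^7 ≈ 1.11 * 265.7485 ≈ 294.98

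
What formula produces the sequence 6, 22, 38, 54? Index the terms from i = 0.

Check differences: 22 - 6 = 16
38 - 22 = 16
Common difference d = 16.
First term a = 6.
Formula: S_i = 6 + 16*i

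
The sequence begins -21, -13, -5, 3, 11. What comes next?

Differences: -13 - -21 = 8
This is an arithmetic sequence with common difference d = 8.
Next term = 11 + 8 = 19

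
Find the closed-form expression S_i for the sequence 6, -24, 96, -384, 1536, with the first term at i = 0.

Check ratios: -24 / 6 = -4.0
Common ratio r = -4.
First term a = 6.
Formula: S_i = 6 * (-4)^i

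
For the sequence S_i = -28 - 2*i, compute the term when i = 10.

S_10 = -28 + -2*10 = -28 + -20 = -48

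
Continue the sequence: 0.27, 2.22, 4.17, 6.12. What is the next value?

Differences: 2.22 - 0.27 = 1.95
This is an arithmetic sequence with common difference d = 1.95.
Next term = 6.12 + 1.95 = 8.07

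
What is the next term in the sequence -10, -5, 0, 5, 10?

Differences: -5 - -10 = 5
This is an arithmetic sequence with common difference d = 5.
Next term = 10 + 5 = 15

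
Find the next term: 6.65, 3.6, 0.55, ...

Differences: 3.6 - 6.65 = -3.05
This is an arithmetic sequence with common difference d = -3.05.
Next term = 0.55 + -3.05 = -2.5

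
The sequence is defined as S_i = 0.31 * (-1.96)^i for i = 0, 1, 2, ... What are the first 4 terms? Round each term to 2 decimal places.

This is a geometric sequence.
i=0: S_0 = 0.31 * (-1.96)^0 = 0.31
i=1: S_1 = 0.31 * (-1.96)^1 ≈ -0.61
i=2: S_2 = 0.31 * (-1.96)^2 ≈ 1.19
i=3: S_3 = 0.31 * (-1.96)^3 ≈ -2.33
The first 4 terms are: [0.31, -0.61, 1.19, -2.33]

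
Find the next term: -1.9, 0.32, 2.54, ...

Differences: 0.32 - -1.9 = 2.22
This is an arithmetic sequence with common difference d = 2.22.
Next term = 2.54 + 2.22 = 4.76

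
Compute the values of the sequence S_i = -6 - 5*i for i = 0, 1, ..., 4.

This is an arithmetic sequence.
i=0: S_0 = -6 + -5*0 = -6
i=1: S_1 = -6 + -5*1 = -11
i=2: S_2 = -6 + -5*2 = -16
i=3: S_3 = -6 + -5*3 = -21
i=4: S_4 = -6 + -5*4 = -26
The first 5 terms are: [-6, -11, -16, -21, -26]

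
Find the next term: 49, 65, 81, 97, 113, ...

Differences: 65 - 49 = 16
This is an arithmetic sequence with common difference d = 16.
Next term = 113 + 16 = 129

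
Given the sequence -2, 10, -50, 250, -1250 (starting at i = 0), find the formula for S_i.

Check ratios: 10 / -2 = -5.0
Common ratio r = -5.
First term a = -2.
Formula: S_i = -2 * (-5)^i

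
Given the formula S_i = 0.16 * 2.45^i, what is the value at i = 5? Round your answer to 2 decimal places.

S_5 = 0.16 * 2.45^5 ≈ 0.16 * 88.2735 ≈ 14.12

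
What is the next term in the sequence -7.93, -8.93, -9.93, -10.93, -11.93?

Differences: -8.93 - -7.93 = -1.0
This is an arithmetic sequence with common difference d = -1.0.
Next term = -11.93 + -1.0 = -12.93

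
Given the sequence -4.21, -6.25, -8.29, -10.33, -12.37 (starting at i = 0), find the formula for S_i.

Check differences: -6.25 - -4.21 = -2.04
-8.29 - -6.25 = -2.04
Common difference d = -2.04.
First term a = -4.21.
Formula: S_i = -4.21 - 2.04*i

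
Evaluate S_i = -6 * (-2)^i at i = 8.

S_8 = -6 * (-2)^8 = -6 * 256 = -1536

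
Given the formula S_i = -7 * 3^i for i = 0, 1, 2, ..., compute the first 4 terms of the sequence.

This is a geometric sequence.
i=0: S_0 = -7 * 3^0 = -7
i=1: S_1 = -7 * 3^1 = -21
i=2: S_2 = -7 * 3^2 = -63
i=3: S_3 = -7 * 3^3 = -189
The first 4 terms are: [-7, -21, -63, -189]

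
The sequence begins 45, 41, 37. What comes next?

Differences: 41 - 45 = -4
This is an arithmetic sequence with common difference d = -4.
Next term = 37 + -4 = 33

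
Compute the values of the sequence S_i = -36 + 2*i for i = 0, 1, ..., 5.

This is an arithmetic sequence.
i=0: S_0 = -36 + 2*0 = -36
i=1: S_1 = -36 + 2*1 = -34
i=2: S_2 = -36 + 2*2 = -32
i=3: S_3 = -36 + 2*3 = -30
i=4: S_4 = -36 + 2*4 = -28
i=5: S_5 = -36 + 2*5 = -26
The first 6 terms are: [-36, -34, -32, -30, -28, -26]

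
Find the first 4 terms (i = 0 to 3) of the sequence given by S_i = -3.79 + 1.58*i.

This is an arithmetic sequence.
i=0: S_0 = -3.79 + 1.58*0 = -3.79
i=1: S_1 = -3.79 + 1.58*1 = -2.21
i=2: S_2 = -3.79 + 1.58*2 = -0.63
i=3: S_3 = -3.79 + 1.58*3 = 0.95
The first 4 terms are: [-3.79, -2.21, -0.63, 0.95]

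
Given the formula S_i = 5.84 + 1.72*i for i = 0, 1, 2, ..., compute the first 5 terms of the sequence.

This is an arithmetic sequence.
i=0: S_0 = 5.84 + 1.72*0 = 5.84
i=1: S_1 = 5.84 + 1.72*1 = 7.56
i=2: S_2 = 5.84 + 1.72*2 = 9.28
i=3: S_3 = 5.84 + 1.72*3 = 11.0
i=4: S_4 = 5.84 + 1.72*4 = 12.72
The first 5 terms are: [5.84, 7.56, 9.28, 11.0, 12.72]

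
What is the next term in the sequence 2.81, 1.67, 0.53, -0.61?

Differences: 1.67 - 2.81 = -1.14
This is an arithmetic sequence with common difference d = -1.14.
Next term = -0.61 + -1.14 = -1.75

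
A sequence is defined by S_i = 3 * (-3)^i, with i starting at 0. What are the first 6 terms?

This is a geometric sequence.
i=0: S_0 = 3 * (-3)^0 = 3
i=1: S_1 = 3 * (-3)^1 = -9
i=2: S_2 = 3 * (-3)^2 = 27
i=3: S_3 = 3 * (-3)^3 = -81
i=4: S_4 = 3 * (-3)^4 = 243
i=5: S_5 = 3 * (-3)^5 = -729
The first 6 terms are: [3, -9, 27, -81, 243, -729]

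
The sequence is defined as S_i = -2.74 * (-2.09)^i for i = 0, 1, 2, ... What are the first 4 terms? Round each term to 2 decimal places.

This is a geometric sequence.
i=0: S_0 = -2.74 * (-2.09)^0 = -2.74
i=1: S_1 = -2.74 * (-2.09)^1 ≈ 5.73
i=2: S_2 = -2.74 * (-2.09)^2 ≈ -11.97
i=3: S_3 = -2.74 * (-2.09)^3 ≈ 25.01
The first 4 terms are: [-2.74, 5.73, -11.97, 25.01]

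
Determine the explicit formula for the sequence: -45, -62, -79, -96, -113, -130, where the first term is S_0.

Check differences: -62 - -45 = -17
-79 - -62 = -17
Common difference d = -17.
First term a = -45.
Formula: S_i = -45 - 17*i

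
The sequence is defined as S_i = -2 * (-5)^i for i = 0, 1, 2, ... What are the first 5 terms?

This is a geometric sequence.
i=0: S_0 = -2 * (-5)^0 = -2
i=1: S_1 = -2 * (-5)^1 = 10
i=2: S_2 = -2 * (-5)^2 = -50
i=3: S_3 = -2 * (-5)^3 = 250
i=4: S_4 = -2 * (-5)^4 = -1250
The first 5 terms are: [-2, 10, -50, 250, -1250]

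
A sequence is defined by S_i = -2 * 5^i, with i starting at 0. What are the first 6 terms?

This is a geometric sequence.
i=0: S_0 = -2 * 5^0 = -2
i=1: S_1 = -2 * 5^1 = -10
i=2: S_2 = -2 * 5^2 = -50
i=3: S_3 = -2 * 5^3 = -250
i=4: S_4 = -2 * 5^4 = -1250
i=5: S_5 = -2 * 5^5 = -6250
The first 6 terms are: [-2, -10, -50, -250, -1250, -6250]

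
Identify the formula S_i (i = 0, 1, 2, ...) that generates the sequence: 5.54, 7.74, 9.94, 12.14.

Check differences: 7.74 - 5.54 = 2.2
9.94 - 7.74 = 2.2
Common difference d = 2.2.
First term a = 5.54.
Formula: S_i = 5.54 + 2.20*i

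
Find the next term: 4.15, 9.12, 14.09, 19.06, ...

Differences: 9.12 - 4.15 = 4.97
This is an arithmetic sequence with common difference d = 4.97.
Next term = 19.06 + 4.97 = 24.03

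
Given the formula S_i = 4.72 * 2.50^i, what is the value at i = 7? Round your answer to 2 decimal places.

S_7 = 4.72 * 2.5^7 ≈ 4.72 * 610.3516 ≈ 2880.86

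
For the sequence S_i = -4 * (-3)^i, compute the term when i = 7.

S_7 = -4 * (-3)^7 = -4 * -2187 = 8748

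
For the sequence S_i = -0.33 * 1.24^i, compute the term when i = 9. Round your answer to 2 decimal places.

S_9 = -0.33 * 1.24^9 ≈ -0.33 * 6.931 ≈ -2.29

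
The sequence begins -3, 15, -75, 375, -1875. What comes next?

Ratios: 15 / -3 = -5.0
This is a geometric sequence with common ratio r = -5.
Next term = -1875 * -5 = 9375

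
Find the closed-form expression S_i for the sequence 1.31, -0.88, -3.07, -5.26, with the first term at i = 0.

Check differences: -0.88 - 1.31 = -2.19
-3.07 - -0.88 = -2.19
Common difference d = -2.19.
First term a = 1.31.
Formula: S_i = 1.31 - 2.19*i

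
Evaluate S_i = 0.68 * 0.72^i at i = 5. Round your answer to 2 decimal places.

S_5 = 0.68 * 0.72^5 ≈ 0.68 * 0.1935 ≈ 0.13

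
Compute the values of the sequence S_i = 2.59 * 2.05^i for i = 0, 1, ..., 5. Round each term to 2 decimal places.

This is a geometric sequence.
i=0: S_0 = 2.59 * 2.05^0 = 2.59
i=1: S_1 = 2.59 * 2.05^1 ≈ 5.31
i=2: S_2 = 2.59 * 2.05^2 ≈ 10.88
i=3: S_3 = 2.59 * 2.05^3 ≈ 22.31
i=4: S_4 = 2.59 * 2.05^4 ≈ 45.74
i=5: S_5 = 2.59 * 2.05^5 ≈ 93.77
The first 6 terms are: [2.59, 5.31, 10.88, 22.31, 45.74, 93.77]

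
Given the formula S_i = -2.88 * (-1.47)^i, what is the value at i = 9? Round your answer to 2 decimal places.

S_9 = -2.88 * (-1.47)^9 ≈ -2.88 * -32.0521 ≈ 92.31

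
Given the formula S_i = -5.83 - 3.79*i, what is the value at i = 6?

S_6 = -5.83 + -3.79*6 = -5.83 + -22.74 = -28.57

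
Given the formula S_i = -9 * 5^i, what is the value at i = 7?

S_7 = -9 * 5^7 = -9 * 78125 = -703125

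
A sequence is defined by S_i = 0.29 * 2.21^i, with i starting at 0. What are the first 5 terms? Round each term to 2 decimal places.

This is a geometric sequence.
i=0: S_0 = 0.29 * 2.21^0 = 0.29
i=1: S_1 = 0.29 * 2.21^1 ≈ 0.64
i=2: S_2 = 0.29 * 2.21^2 ≈ 1.42
i=3: S_3 = 0.29 * 2.21^3 ≈ 3.13
i=4: S_4 = 0.29 * 2.21^4 ≈ 6.92
The first 5 terms are: [0.29, 0.64, 1.42, 3.13, 6.92]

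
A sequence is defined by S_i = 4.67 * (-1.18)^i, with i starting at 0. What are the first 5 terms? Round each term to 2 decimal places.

This is a geometric sequence.
i=0: S_0 = 4.67 * (-1.18)^0 = 4.67
i=1: S_1 = 4.67 * (-1.18)^1 ≈ -5.51
i=2: S_2 = 4.67 * (-1.18)^2 ≈ 6.5
i=3: S_3 = 4.67 * (-1.18)^3 ≈ -7.67
i=4: S_4 = 4.67 * (-1.18)^4 ≈ 9.05
The first 5 terms are: [4.67, -5.51, 6.5, -7.67, 9.05]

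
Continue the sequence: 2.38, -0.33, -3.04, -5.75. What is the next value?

Differences: -0.33 - 2.38 = -2.71
This is an arithmetic sequence with common difference d = -2.71.
Next term = -5.75 + -2.71 = -8.46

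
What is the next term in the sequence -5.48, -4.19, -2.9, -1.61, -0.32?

Differences: -4.19 - -5.48 = 1.29
This is an arithmetic sequence with common difference d = 1.29.
Next term = -0.32 + 1.29 = 0.97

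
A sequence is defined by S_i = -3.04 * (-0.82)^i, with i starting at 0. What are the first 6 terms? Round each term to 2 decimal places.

This is a geometric sequence.
i=0: S_0 = -3.04 * (-0.82)^0 = -3.04
i=1: S_1 = -3.04 * (-0.82)^1 ≈ 2.49
i=2: S_2 = -3.04 * (-0.82)^2 ≈ -2.04
i=3: S_3 = -3.04 * (-0.82)^3 ≈ 1.68
i=4: S_4 = -3.04 * (-0.82)^4 ≈ -1.37
i=5: S_5 = -3.04 * (-0.82)^5 ≈ 1.13
The first 6 terms are: [-3.04, 2.49, -2.04, 1.68, -1.37, 1.13]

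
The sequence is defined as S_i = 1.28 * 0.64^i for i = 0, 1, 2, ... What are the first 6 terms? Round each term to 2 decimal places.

This is a geometric sequence.
i=0: S_0 = 1.28 * 0.64^0 = 1.28
i=1: S_1 = 1.28 * 0.64^1 ≈ 0.82
i=2: S_2 = 1.28 * 0.64^2 ≈ 0.52
i=3: S_3 = 1.28 * 0.64^3 ≈ 0.34
i=4: S_4 = 1.28 * 0.64^4 ≈ 0.21
i=5: S_5 = 1.28 * 0.64^5 ≈ 0.14
The first 6 terms are: [1.28, 0.82, 0.52, 0.34, 0.21, 0.14]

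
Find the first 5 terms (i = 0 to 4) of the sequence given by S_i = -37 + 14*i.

This is an arithmetic sequence.
i=0: S_0 = -37 + 14*0 = -37
i=1: S_1 = -37 + 14*1 = -23
i=2: S_2 = -37 + 14*2 = -9
i=3: S_3 = -37 + 14*3 = 5
i=4: S_4 = -37 + 14*4 = 19
The first 5 terms are: [-37, -23, -9, 5, 19]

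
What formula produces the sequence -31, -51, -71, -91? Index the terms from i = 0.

Check differences: -51 - -31 = -20
-71 - -51 = -20
Common difference d = -20.
First term a = -31.
Formula: S_i = -31 - 20*i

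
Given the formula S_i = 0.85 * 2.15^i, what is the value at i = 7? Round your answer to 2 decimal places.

S_7 = 0.85 * 2.15^7 ≈ 0.85 * 212.3583 ≈ 180.5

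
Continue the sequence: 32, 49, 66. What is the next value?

Differences: 49 - 32 = 17
This is an arithmetic sequence with common difference d = 17.
Next term = 66 + 17 = 83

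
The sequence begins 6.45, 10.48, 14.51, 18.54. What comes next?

Differences: 10.48 - 6.45 = 4.03
This is an arithmetic sequence with common difference d = 4.03.
Next term = 18.54 + 4.03 = 22.57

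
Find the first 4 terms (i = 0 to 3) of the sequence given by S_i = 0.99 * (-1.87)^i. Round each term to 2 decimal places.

This is a geometric sequence.
i=0: S_0 = 0.99 * (-1.87)^0 = 0.99
i=1: S_1 = 0.99 * (-1.87)^1 ≈ -1.85
i=2: S_2 = 0.99 * (-1.87)^2 ≈ 3.46
i=3: S_3 = 0.99 * (-1.87)^3 ≈ -6.47
The first 4 terms are: [0.99, -1.85, 3.46, -6.47]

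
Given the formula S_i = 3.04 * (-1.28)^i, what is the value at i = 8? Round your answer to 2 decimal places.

S_8 = 3.04 * (-1.28)^8 ≈ 3.04 * 7.2058 ≈ 21.91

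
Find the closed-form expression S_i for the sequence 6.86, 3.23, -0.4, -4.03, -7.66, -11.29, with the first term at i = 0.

Check differences: 3.23 - 6.86 = -3.63
-0.4 - 3.23 = -3.63
Common difference d = -3.63.
First term a = 6.86.
Formula: S_i = 6.86 - 3.63*i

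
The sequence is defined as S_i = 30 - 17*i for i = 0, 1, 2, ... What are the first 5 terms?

This is an arithmetic sequence.
i=0: S_0 = 30 + -17*0 = 30
i=1: S_1 = 30 + -17*1 = 13
i=2: S_2 = 30 + -17*2 = -4
i=3: S_3 = 30 + -17*3 = -21
i=4: S_4 = 30 + -17*4 = -38
The first 5 terms are: [30, 13, -4, -21, -38]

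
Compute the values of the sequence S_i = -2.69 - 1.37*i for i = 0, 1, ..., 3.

This is an arithmetic sequence.
i=0: S_0 = -2.69 + -1.37*0 = -2.69
i=1: S_1 = -2.69 + -1.37*1 = -4.06
i=2: S_2 = -2.69 + -1.37*2 = -5.43
i=3: S_3 = -2.69 + -1.37*3 = -6.8
The first 4 terms are: [-2.69, -4.06, -5.43, -6.8]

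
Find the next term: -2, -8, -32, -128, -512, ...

Ratios: -8 / -2 = 4.0
This is a geometric sequence with common ratio r = 4.
Next term = -512 * 4 = -2048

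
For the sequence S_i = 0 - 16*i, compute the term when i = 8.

S_8 = 0 + -16*8 = 0 + -128 = -128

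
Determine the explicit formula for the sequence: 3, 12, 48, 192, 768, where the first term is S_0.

Check ratios: 12 / 3 = 4.0
Common ratio r = 4.
First term a = 3.
Formula: S_i = 3 * 4^i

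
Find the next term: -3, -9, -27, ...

Ratios: -9 / -3 = 3.0
This is a geometric sequence with common ratio r = 3.
Next term = -27 * 3 = -81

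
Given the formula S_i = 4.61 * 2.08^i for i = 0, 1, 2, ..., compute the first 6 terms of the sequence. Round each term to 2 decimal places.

This is a geometric sequence.
i=0: S_0 = 4.61 * 2.08^0 = 4.61
i=1: S_1 = 4.61 * 2.08^1 ≈ 9.59
i=2: S_2 = 4.61 * 2.08^2 ≈ 19.94
i=3: S_3 = 4.61 * 2.08^3 ≈ 41.48
i=4: S_4 = 4.61 * 2.08^4 ≈ 86.29
i=5: S_5 = 4.61 * 2.08^5 ≈ 179.48
The first 6 terms are: [4.61, 9.59, 19.94, 41.48, 86.29, 179.48]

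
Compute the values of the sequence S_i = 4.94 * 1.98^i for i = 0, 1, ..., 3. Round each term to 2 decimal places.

This is a geometric sequence.
i=0: S_0 = 4.94 * 1.98^0 = 4.94
i=1: S_1 = 4.94 * 1.98^1 ≈ 9.78
i=2: S_2 = 4.94 * 1.98^2 ≈ 19.37
i=3: S_3 = 4.94 * 1.98^3 ≈ 38.35
The first 4 terms are: [4.94, 9.78, 19.37, 38.35]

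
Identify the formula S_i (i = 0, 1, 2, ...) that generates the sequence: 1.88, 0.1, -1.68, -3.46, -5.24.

Check differences: 0.1 - 1.88 = -1.78
-1.68 - 0.1 = -1.78
Common difference d = -1.78.
First term a = 1.88.
Formula: S_i = 1.88 - 1.78*i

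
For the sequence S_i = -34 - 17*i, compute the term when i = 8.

S_8 = -34 + -17*8 = -34 + -136 = -170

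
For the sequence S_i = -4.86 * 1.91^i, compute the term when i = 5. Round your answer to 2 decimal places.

S_5 = -4.86 * 1.91^5 ≈ -4.86 * 25.4195 ≈ -123.54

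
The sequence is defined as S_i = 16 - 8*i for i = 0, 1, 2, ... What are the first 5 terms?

This is an arithmetic sequence.
i=0: S_0 = 16 + -8*0 = 16
i=1: S_1 = 16 + -8*1 = 8
i=2: S_2 = 16 + -8*2 = 0
i=3: S_3 = 16 + -8*3 = -8
i=4: S_4 = 16 + -8*4 = -16
The first 5 terms are: [16, 8, 0, -8, -16]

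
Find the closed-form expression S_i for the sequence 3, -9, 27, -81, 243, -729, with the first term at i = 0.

Check ratios: -9 / 3 = -3.0
Common ratio r = -3.
First term a = 3.
Formula: S_i = 3 * (-3)^i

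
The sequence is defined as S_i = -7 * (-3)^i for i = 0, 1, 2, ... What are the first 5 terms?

This is a geometric sequence.
i=0: S_0 = -7 * (-3)^0 = -7
i=1: S_1 = -7 * (-3)^1 = 21
i=2: S_2 = -7 * (-3)^2 = -63
i=3: S_3 = -7 * (-3)^3 = 189
i=4: S_4 = -7 * (-3)^4 = -567
The first 5 terms are: [-7, 21, -63, 189, -567]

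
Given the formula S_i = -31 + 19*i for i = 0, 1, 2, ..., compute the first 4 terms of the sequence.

This is an arithmetic sequence.
i=0: S_0 = -31 + 19*0 = -31
i=1: S_1 = -31 + 19*1 = -12
i=2: S_2 = -31 + 19*2 = 7
i=3: S_3 = -31 + 19*3 = 26
The first 4 terms are: [-31, -12, 7, 26]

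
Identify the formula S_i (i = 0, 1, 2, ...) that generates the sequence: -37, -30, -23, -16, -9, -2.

Check differences: -30 - -37 = 7
-23 - -30 = 7
Common difference d = 7.
First term a = -37.
Formula: S_i = -37 + 7*i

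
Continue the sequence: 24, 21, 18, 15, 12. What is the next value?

Differences: 21 - 24 = -3
This is an arithmetic sequence with common difference d = -3.
Next term = 12 + -3 = 9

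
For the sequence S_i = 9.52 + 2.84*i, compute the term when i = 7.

S_7 = 9.52 + 2.84*7 = 9.52 + 19.88 = 29.4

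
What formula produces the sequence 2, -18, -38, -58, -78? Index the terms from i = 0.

Check differences: -18 - 2 = -20
-38 - -18 = -20
Common difference d = -20.
First term a = 2.
Formula: S_i = 2 - 20*i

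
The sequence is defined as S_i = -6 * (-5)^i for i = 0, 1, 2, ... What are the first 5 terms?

This is a geometric sequence.
i=0: S_0 = -6 * (-5)^0 = -6
i=1: S_1 = -6 * (-5)^1 = 30
i=2: S_2 = -6 * (-5)^2 = -150
i=3: S_3 = -6 * (-5)^3 = 750
i=4: S_4 = -6 * (-5)^4 = -3750
The first 5 terms are: [-6, 30, -150, 750, -3750]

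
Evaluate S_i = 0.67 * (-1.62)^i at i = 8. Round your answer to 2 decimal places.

S_8 = 0.67 * (-1.62)^8 ≈ 0.67 * 47.4373 ≈ 31.78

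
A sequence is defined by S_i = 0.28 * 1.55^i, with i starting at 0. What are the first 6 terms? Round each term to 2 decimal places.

This is a geometric sequence.
i=0: S_0 = 0.28 * 1.55^0 = 0.28
i=1: S_1 = 0.28 * 1.55^1 ≈ 0.43
i=2: S_2 = 0.28 * 1.55^2 ≈ 0.67
i=3: S_3 = 0.28 * 1.55^3 ≈ 1.04
i=4: S_4 = 0.28 * 1.55^4 ≈ 1.62
i=5: S_5 = 0.28 * 1.55^5 ≈ 2.51
The first 6 terms are: [0.28, 0.43, 0.67, 1.04, 1.62, 2.51]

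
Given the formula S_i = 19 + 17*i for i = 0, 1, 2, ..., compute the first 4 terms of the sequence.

This is an arithmetic sequence.
i=0: S_0 = 19 + 17*0 = 19
i=1: S_1 = 19 + 17*1 = 36
i=2: S_2 = 19 + 17*2 = 53
i=3: S_3 = 19 + 17*3 = 70
The first 4 terms are: [19, 36, 53, 70]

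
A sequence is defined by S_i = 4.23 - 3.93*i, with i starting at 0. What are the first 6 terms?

This is an arithmetic sequence.
i=0: S_0 = 4.23 + -3.93*0 = 4.23
i=1: S_1 = 4.23 + -3.93*1 = 0.3
i=2: S_2 = 4.23 + -3.93*2 = -3.63
i=3: S_3 = 4.23 + -3.93*3 = -7.56
i=4: S_4 = 4.23 + -3.93*4 = -11.49
i=5: S_5 = 4.23 + -3.93*5 = -15.42
The first 6 terms are: [4.23, 0.3, -3.63, -7.56, -11.49, -15.42]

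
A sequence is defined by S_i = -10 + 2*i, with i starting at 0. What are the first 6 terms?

This is an arithmetic sequence.
i=0: S_0 = -10 + 2*0 = -10
i=1: S_1 = -10 + 2*1 = -8
i=2: S_2 = -10 + 2*2 = -6
i=3: S_3 = -10 + 2*3 = -4
i=4: S_4 = -10 + 2*4 = -2
i=5: S_5 = -10 + 2*5 = 0
The first 6 terms are: [-10, -8, -6, -4, -2, 0]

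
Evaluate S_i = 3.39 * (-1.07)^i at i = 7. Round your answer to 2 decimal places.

S_7 = 3.39 * (-1.07)^7 ≈ 3.39 * -1.6058 ≈ -5.44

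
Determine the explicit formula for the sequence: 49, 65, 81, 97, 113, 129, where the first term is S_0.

Check differences: 65 - 49 = 16
81 - 65 = 16
Common difference d = 16.
First term a = 49.
Formula: S_i = 49 + 16*i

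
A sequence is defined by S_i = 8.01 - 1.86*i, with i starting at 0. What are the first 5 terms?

This is an arithmetic sequence.
i=0: S_0 = 8.01 + -1.86*0 = 8.01
i=1: S_1 = 8.01 + -1.86*1 = 6.15
i=2: S_2 = 8.01 + -1.86*2 = 4.29
i=3: S_3 = 8.01 + -1.86*3 = 2.43
i=4: S_4 = 8.01 + -1.86*4 = 0.57
The first 5 terms are: [8.01, 6.15, 4.29, 2.43, 0.57]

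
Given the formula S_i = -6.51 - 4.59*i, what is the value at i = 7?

S_7 = -6.51 + -4.59*7 = -6.51 + -32.13 = -38.64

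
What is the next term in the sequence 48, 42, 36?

Differences: 42 - 48 = -6
This is an arithmetic sequence with common difference d = -6.
Next term = 36 + -6 = 30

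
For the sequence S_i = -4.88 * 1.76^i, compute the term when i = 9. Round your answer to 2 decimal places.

S_9 = -4.88 * 1.76^9 ≈ -4.88 * 162.0369 ≈ -790.74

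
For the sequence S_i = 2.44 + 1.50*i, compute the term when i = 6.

S_6 = 2.44 + 1.5*6 = 2.44 + 9.0 = 11.44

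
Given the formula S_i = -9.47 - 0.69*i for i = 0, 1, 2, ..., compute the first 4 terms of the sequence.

This is an arithmetic sequence.
i=0: S_0 = -9.47 + -0.69*0 = -9.47
i=1: S_1 = -9.47 + -0.69*1 = -10.16
i=2: S_2 = -9.47 + -0.69*2 = -10.85
i=3: S_3 = -9.47 + -0.69*3 = -11.54
The first 4 terms are: [-9.47, -10.16, -10.85, -11.54]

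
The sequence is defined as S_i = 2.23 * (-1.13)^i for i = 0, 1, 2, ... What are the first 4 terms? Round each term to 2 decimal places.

This is a geometric sequence.
i=0: S_0 = 2.23 * (-1.13)^0 = 2.23
i=1: S_1 = 2.23 * (-1.13)^1 ≈ -2.52
i=2: S_2 = 2.23 * (-1.13)^2 ≈ 2.85
i=3: S_3 = 2.23 * (-1.13)^3 ≈ -3.22
The first 4 terms are: [2.23, -2.52, 2.85, -3.22]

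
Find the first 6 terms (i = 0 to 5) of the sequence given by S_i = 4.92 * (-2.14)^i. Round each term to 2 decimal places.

This is a geometric sequence.
i=0: S_0 = 4.92 * (-2.14)^0 = 4.92
i=1: S_1 = 4.92 * (-2.14)^1 ≈ -10.53
i=2: S_2 = 4.92 * (-2.14)^2 ≈ 22.53
i=3: S_3 = 4.92 * (-2.14)^3 ≈ -48.22
i=4: S_4 = 4.92 * (-2.14)^4 ≈ 103.19
i=5: S_5 = 4.92 * (-2.14)^5 ≈ -220.82
The first 6 terms are: [4.92, -10.53, 22.53, -48.22, 103.19, -220.82]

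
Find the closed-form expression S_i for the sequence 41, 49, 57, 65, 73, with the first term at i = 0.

Check differences: 49 - 41 = 8
57 - 49 = 8
Common difference d = 8.
First term a = 41.
Formula: S_i = 41 + 8*i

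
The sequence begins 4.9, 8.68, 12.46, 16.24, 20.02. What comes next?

Differences: 8.68 - 4.9 = 3.78
This is an arithmetic sequence with common difference d = 3.78.
Next term = 20.02 + 3.78 = 23.8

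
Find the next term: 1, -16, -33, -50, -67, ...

Differences: -16 - 1 = -17
This is an arithmetic sequence with common difference d = -17.
Next term = -67 + -17 = -84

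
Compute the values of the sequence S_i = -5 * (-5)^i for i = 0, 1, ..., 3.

This is a geometric sequence.
i=0: S_0 = -5 * (-5)^0 = -5
i=1: S_1 = -5 * (-5)^1 = 25
i=2: S_2 = -5 * (-5)^2 = -125
i=3: S_3 = -5 * (-5)^3 = 625
The first 4 terms are: [-5, 25, -125, 625]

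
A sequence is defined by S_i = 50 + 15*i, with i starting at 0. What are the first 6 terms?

This is an arithmetic sequence.
i=0: S_0 = 50 + 15*0 = 50
i=1: S_1 = 50 + 15*1 = 65
i=2: S_2 = 50 + 15*2 = 80
i=3: S_3 = 50 + 15*3 = 95
i=4: S_4 = 50 + 15*4 = 110
i=5: S_5 = 50 + 15*5 = 125
The first 6 terms are: [50, 65, 80, 95, 110, 125]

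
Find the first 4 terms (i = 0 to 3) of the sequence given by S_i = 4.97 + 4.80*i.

This is an arithmetic sequence.
i=0: S_0 = 4.97 + 4.8*0 = 4.97
i=1: S_1 = 4.97 + 4.8*1 = 9.77
i=2: S_2 = 4.97 + 4.8*2 = 14.57
i=3: S_3 = 4.97 + 4.8*3 = 19.37
The first 4 terms are: [4.97, 9.77, 14.57, 19.37]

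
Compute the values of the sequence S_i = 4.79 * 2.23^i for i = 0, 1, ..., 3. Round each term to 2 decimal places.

This is a geometric sequence.
i=0: S_0 = 4.79 * 2.23^0 = 4.79
i=1: S_1 = 4.79 * 2.23^1 ≈ 10.68
i=2: S_2 = 4.79 * 2.23^2 ≈ 23.82
i=3: S_3 = 4.79 * 2.23^3 ≈ 53.12
The first 4 terms are: [4.79, 10.68, 23.82, 53.12]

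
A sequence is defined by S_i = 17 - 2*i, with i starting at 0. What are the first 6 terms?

This is an arithmetic sequence.
i=0: S_0 = 17 + -2*0 = 17
i=1: S_1 = 17 + -2*1 = 15
i=2: S_2 = 17 + -2*2 = 13
i=3: S_3 = 17 + -2*3 = 11
i=4: S_4 = 17 + -2*4 = 9
i=5: S_5 = 17 + -2*5 = 7
The first 6 terms are: [17, 15, 13, 11, 9, 7]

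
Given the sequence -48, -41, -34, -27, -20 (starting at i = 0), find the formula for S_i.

Check differences: -41 - -48 = 7
-34 - -41 = 7
Common difference d = 7.
First term a = -48.
Formula: S_i = -48 + 7*i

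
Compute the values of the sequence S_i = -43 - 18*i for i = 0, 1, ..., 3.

This is an arithmetic sequence.
i=0: S_0 = -43 + -18*0 = -43
i=1: S_1 = -43 + -18*1 = -61
i=2: S_2 = -43 + -18*2 = -79
i=3: S_3 = -43 + -18*3 = -97
The first 4 terms are: [-43, -61, -79, -97]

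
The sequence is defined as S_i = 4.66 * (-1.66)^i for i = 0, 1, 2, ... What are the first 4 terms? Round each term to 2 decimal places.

This is a geometric sequence.
i=0: S_0 = 4.66 * (-1.66)^0 = 4.66
i=1: S_1 = 4.66 * (-1.66)^1 ≈ -7.74
i=2: S_2 = 4.66 * (-1.66)^2 ≈ 12.84
i=3: S_3 = 4.66 * (-1.66)^3 ≈ -21.32
The first 4 terms are: [4.66, -7.74, 12.84, -21.32]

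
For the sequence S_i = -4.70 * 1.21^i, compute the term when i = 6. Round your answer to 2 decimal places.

S_6 = -4.7 * 1.21^6 ≈ -4.7 * 3.1384 ≈ -14.75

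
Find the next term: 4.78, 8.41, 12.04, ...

Differences: 8.41 - 4.78 = 3.63
This is an arithmetic sequence with common difference d = 3.63.
Next term = 12.04 + 3.63 = 15.67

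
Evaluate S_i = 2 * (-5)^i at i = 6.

S_6 = 2 * (-5)^6 = 2 * 15625 = 31250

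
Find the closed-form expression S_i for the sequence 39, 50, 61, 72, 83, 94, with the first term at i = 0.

Check differences: 50 - 39 = 11
61 - 50 = 11
Common difference d = 11.
First term a = 39.
Formula: S_i = 39 + 11*i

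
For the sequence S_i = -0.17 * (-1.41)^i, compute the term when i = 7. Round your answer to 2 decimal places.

S_7 = -0.17 * (-1.41)^7 ≈ -0.17 * -11.0798 ≈ 1.88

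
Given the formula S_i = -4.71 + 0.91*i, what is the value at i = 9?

S_9 = -4.71 + 0.91*9 = -4.71 + 8.19 = 3.48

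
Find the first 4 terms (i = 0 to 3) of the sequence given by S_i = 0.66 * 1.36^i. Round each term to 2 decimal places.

This is a geometric sequence.
i=0: S_0 = 0.66 * 1.36^0 = 0.66
i=1: S_1 = 0.66 * 1.36^1 ≈ 0.9
i=2: S_2 = 0.66 * 1.36^2 ≈ 1.22
i=3: S_3 = 0.66 * 1.36^3 ≈ 1.66
The first 4 terms are: [0.66, 0.9, 1.22, 1.66]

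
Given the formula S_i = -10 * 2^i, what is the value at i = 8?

S_8 = -10 * 2^8 = -10 * 256 = -2560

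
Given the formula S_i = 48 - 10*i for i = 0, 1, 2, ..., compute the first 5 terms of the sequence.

This is an arithmetic sequence.
i=0: S_0 = 48 + -10*0 = 48
i=1: S_1 = 48 + -10*1 = 38
i=2: S_2 = 48 + -10*2 = 28
i=3: S_3 = 48 + -10*3 = 18
i=4: S_4 = 48 + -10*4 = 8
The first 5 terms are: [48, 38, 28, 18, 8]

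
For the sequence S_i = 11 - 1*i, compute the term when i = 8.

S_8 = 11 + -1*8 = 11 + -8 = 3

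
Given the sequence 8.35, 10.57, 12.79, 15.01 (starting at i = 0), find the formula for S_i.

Check differences: 10.57 - 8.35 = 2.22
12.79 - 10.57 = 2.22
Common difference d = 2.22.
First term a = 8.35.
Formula: S_i = 8.35 + 2.22*i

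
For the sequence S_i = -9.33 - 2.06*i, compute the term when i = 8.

S_8 = -9.33 + -2.06*8 = -9.33 + -16.48 = -25.81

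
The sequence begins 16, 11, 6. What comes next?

Differences: 11 - 16 = -5
This is an arithmetic sequence with common difference d = -5.
Next term = 6 + -5 = 1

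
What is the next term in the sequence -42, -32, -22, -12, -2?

Differences: -32 - -42 = 10
This is an arithmetic sequence with common difference d = 10.
Next term = -2 + 10 = 8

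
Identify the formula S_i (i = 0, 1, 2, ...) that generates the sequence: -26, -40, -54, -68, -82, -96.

Check differences: -40 - -26 = -14
-54 - -40 = -14
Common difference d = -14.
First term a = -26.
Formula: S_i = -26 - 14*i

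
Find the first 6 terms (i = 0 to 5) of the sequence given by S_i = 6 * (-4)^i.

This is a geometric sequence.
i=0: S_0 = 6 * (-4)^0 = 6
i=1: S_1 = 6 * (-4)^1 = -24
i=2: S_2 = 6 * (-4)^2 = 96
i=3: S_3 = 6 * (-4)^3 = -384
i=4: S_4 = 6 * (-4)^4 = 1536
i=5: S_5 = 6 * (-4)^5 = -6144
The first 6 terms are: [6, -24, 96, -384, 1536, -6144]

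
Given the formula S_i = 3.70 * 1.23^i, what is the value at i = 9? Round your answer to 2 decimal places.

S_9 = 3.7 * 1.23^9 ≈ 3.7 * 6.4439 ≈ 23.84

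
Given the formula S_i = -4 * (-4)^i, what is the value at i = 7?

S_7 = -4 * (-4)^7 = -4 * -16384 = 65536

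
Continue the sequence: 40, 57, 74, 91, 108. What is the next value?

Differences: 57 - 40 = 17
This is an arithmetic sequence with common difference d = 17.
Next term = 108 + 17 = 125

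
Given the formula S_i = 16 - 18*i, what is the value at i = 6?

S_6 = 16 + -18*6 = 16 + -108 = -92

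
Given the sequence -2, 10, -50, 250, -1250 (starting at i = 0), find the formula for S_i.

Check ratios: 10 / -2 = -5.0
Common ratio r = -5.
First term a = -2.
Formula: S_i = -2 * (-5)^i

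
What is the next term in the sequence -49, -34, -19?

Differences: -34 - -49 = 15
This is an arithmetic sequence with common difference d = 15.
Next term = -19 + 15 = -4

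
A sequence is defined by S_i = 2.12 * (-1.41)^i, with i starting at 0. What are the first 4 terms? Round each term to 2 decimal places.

This is a geometric sequence.
i=0: S_0 = 2.12 * (-1.41)^0 = 2.12
i=1: S_1 = 2.12 * (-1.41)^1 ≈ -2.99
i=2: S_2 = 2.12 * (-1.41)^2 ≈ 4.21
i=3: S_3 = 2.12 * (-1.41)^3 ≈ -5.94
The first 4 terms are: [2.12, -2.99, 4.21, -5.94]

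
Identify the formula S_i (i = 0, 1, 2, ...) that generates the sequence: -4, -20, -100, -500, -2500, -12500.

Check ratios: -20 / -4 = 5.0
Common ratio r = 5.
First term a = -4.
Formula: S_i = -4 * 5^i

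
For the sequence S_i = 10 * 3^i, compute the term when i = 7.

S_7 = 10 * 3^7 = 10 * 2187 = 21870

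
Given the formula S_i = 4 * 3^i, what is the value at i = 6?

S_6 = 4 * 3^6 = 4 * 729 = 2916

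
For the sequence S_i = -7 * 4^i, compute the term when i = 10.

S_10 = -7 * 4^10 = -7 * 1048576 = -7340032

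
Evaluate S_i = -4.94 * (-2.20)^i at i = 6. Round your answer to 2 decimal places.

S_6 = -4.94 * (-2.2)^6 ≈ -4.94 * 113.3799 ≈ -560.1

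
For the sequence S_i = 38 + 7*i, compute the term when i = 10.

S_10 = 38 + 7*10 = 38 + 70 = 108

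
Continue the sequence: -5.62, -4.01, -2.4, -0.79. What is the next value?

Differences: -4.01 - -5.62 = 1.61
This is an arithmetic sequence with common difference d = 1.61.
Next term = -0.79 + 1.61 = 0.82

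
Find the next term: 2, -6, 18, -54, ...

Ratios: -6 / 2 = -3.0
This is a geometric sequence with common ratio r = -3.
Next term = -54 * -3 = 162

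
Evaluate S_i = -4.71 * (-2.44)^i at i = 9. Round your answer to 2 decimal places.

S_9 = -4.71 * (-2.44)^9 ≈ -4.71 * -3065.5502 ≈ 14438.74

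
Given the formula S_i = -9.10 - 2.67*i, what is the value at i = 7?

S_7 = -9.1 + -2.67*7 = -9.1 + -18.69 = -27.79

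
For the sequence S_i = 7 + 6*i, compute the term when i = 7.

S_7 = 7 + 6*7 = 7 + 42 = 49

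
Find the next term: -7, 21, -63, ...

Ratios: 21 / -7 = -3.0
This is a geometric sequence with common ratio r = -3.
Next term = -63 * -3 = 189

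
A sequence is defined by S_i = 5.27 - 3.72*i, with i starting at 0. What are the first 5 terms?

This is an arithmetic sequence.
i=0: S_0 = 5.27 + -3.72*0 = 5.27
i=1: S_1 = 5.27 + -3.72*1 = 1.55
i=2: S_2 = 5.27 + -3.72*2 = -2.17
i=3: S_3 = 5.27 + -3.72*3 = -5.89
i=4: S_4 = 5.27 + -3.72*4 = -9.61
The first 5 terms are: [5.27, 1.55, -2.17, -5.89, -9.61]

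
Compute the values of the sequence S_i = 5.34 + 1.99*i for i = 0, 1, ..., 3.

This is an arithmetic sequence.
i=0: S_0 = 5.34 + 1.99*0 = 5.34
i=1: S_1 = 5.34 + 1.99*1 = 7.33
i=2: S_2 = 5.34 + 1.99*2 = 9.32
i=3: S_3 = 5.34 + 1.99*3 = 11.31
The first 4 terms are: [5.34, 7.33, 9.32, 11.31]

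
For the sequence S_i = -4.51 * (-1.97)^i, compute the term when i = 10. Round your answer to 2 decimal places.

S_10 = -4.51 * (-1.97)^10 ≈ -4.51 * 880.364 ≈ -3970.44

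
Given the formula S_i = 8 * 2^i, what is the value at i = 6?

S_6 = 8 * 2^6 = 8 * 64 = 512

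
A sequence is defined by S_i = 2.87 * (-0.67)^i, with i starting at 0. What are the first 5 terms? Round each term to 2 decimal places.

This is a geometric sequence.
i=0: S_0 = 2.87 * (-0.67)^0 = 2.87
i=1: S_1 = 2.87 * (-0.67)^1 ≈ -1.92
i=2: S_2 = 2.87 * (-0.67)^2 ≈ 1.29
i=3: S_3 = 2.87 * (-0.67)^3 ≈ -0.86
i=4: S_4 = 2.87 * (-0.67)^4 ≈ 0.58
The first 5 terms are: [2.87, -1.92, 1.29, -0.86, 0.58]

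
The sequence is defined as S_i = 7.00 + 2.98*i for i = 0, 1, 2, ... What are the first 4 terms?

This is an arithmetic sequence.
i=0: S_0 = 7.0 + 2.98*0 = 7.0
i=1: S_1 = 7.0 + 2.98*1 = 9.98
i=2: S_2 = 7.0 + 2.98*2 = 12.96
i=3: S_3 = 7.0 + 2.98*3 = 15.94
The first 4 terms are: [7.0, 9.98, 12.96, 15.94]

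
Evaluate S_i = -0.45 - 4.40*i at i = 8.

S_8 = -0.45 + -4.4*8 = -0.45 + -35.2 = -35.65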